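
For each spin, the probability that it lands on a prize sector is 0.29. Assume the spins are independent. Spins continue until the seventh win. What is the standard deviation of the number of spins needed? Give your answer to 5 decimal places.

7.68741

Y = total spins until the seventh success; negative binomial with r=7, p=0.29.
SD(Y) = √[r(1−p)/p²] = √(59.0963139) = 7.6874127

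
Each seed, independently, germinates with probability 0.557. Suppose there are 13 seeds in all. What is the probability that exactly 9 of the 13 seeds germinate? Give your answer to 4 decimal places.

0.1421

X ~ Binomial(n=13, p=0.557).
P(X=9) = C(13,9) · p^9 · (1−p)^4
= 715 · 0.0051606 · 0.038514 = 0.142108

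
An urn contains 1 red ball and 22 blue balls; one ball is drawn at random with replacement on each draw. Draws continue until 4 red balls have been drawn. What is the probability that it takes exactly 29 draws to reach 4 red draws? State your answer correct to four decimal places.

0.0039

Y = trial on which the fourth success occurs; negative binomial, r=4, p=0.043478.
P(Y=29) = C(28,3) · p^4 · (1−p)^25
= 3276 · 3.5735e-06 · 0.32913 = 0.003853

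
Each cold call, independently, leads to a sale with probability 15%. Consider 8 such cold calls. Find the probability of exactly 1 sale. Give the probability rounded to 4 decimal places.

0.3847

X ~ Binomial(n=8, p=0.15).
P(X=1) = C(8,1) · p^1 · (1−p)^7
= 8 · 0.15 · 0.32058 = 0.384693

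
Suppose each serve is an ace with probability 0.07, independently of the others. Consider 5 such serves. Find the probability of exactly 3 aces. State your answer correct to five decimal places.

0.00297

X ~ Binomial(n=5, p=0.07).
P(X=3) = C(5,3) · p^3 · (1−p)^2
= 10 · 0.000343 · 0.8649 = 0.0029666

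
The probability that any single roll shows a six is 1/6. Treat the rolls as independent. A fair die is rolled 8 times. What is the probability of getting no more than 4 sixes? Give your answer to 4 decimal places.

X ~ Binomial(8, 0.166667); P(X ≤ 4) = Σ C(8,k) p^k (1−p)^(8−k) over k:
  k=0: C(8,0)·0.166667^0·0.833333^8 = 0.232568
  k=1: C(8,1)·0.166667^1·0.833333^7 = 0.372109
  k=2: C(8,2)·0.166667^2·0.833333^6 = 0.260476
  k=3: C(8,3)·0.166667^3·0.833333^5 = 0.104190
  k=4: C(8,4)·0.166667^4·0.833333^4 = 0.026048
Total = 0.995391

0.9954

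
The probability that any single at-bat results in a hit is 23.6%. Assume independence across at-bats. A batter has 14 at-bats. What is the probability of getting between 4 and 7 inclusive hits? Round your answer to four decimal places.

X ~ Binomial(14, 0.236); P(4 ≤ X ≤ 7) = Σ C(14,k) p^k (1−p)^(14−k) over k:
  k=4: C(14,4)·0.236^4·0.764^10 = 0.210385
  k=5: C(14,5)·0.236^5·0.764^9 = 0.129976
  k=6: C(14,6)·0.236^6·0.764^8 = 0.060225
  k=7: C(14,7)·0.236^7·0.764^7 = 0.021261
Total = 0.421847

0.4218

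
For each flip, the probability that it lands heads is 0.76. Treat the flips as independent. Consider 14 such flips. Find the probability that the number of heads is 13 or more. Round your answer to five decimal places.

0.11627

X ~ Binomial(14, 0.76); P(X ≥ 13) = Σ C(14,k) p^k (1−p)^(14−k) over k:
  k=13: C(14,13)·0.76^13·0.24^1 = 0.0948235
  k=14: C(14,14)·0.76^14·0.24^0 = 0.0214482
Total = 0.1162717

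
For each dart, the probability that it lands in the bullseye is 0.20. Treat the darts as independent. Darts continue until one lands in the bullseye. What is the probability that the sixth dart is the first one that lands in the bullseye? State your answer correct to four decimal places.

Geometric (trials to first success), p = 0.20.
P(Y = 6) = (1−p)^5 · p = 0.32768 · 0.20 = 0.065536

0.0655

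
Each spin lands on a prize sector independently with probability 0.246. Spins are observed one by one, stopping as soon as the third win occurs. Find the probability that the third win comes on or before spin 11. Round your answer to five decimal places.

0.53235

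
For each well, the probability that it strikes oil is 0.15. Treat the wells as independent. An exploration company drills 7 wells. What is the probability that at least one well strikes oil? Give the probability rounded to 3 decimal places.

P(at least one) = 1 − P(none) = 1 − (1 − 0.15)^7
= 1 − 0.32058 = 0.67942

0.679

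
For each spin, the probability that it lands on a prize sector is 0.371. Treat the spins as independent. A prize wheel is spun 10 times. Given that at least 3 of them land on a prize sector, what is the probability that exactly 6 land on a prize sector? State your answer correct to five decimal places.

X ~ Binomial(10, 0.371). Want P(X=6 | X≥3) = P(X=6) / P(X≥3).
P(X=6) = C(10,6)·0.371^6·0.629^4 = 0.0857167
P(X≥3) = 1 − 0.0096941 − 0.0571781 − 0.1517629 = 0.7813650
Ratio = 0.0857167 / 0.7813650 = 0.1097012

0.10970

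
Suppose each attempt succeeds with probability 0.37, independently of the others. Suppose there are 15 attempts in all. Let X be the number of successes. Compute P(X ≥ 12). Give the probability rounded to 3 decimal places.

X ~ Binomial(15, 0.37); P(X ≥ 12) = Σ C(15,k) p^k (1−p)^(15−k) over k:
  k=12: C(15,12)·0.37^12·0.63^3 = 0.00075
  k=13: C(15,13)·0.37^13·0.63^2 = 0.00010
  k=14: C(15,14)·0.37^14·0.63^1 = 0.00001
  k=15: C(15,15)·0.37^15·0.63^0 = 0.00000
Total = 0.00086

0.001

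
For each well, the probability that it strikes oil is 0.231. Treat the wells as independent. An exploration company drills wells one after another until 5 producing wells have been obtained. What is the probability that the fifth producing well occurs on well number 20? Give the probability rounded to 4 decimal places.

0.0496

Y = trial on which the fifth success occurs; negative binomial, r=5, p=0.231.
P(Y=20) = C(19,4) · p^5 · (1−p)^15
= 3876 · 0.00065775 · 0.019449 = 0.049584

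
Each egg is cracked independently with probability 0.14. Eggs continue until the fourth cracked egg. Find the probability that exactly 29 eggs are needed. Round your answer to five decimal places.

Y = trial on which the fourth success occurs; negative binomial, r=4, p=0.14.
P(Y=29) = C(28,3) · p^4 · (1−p)^25
= 3276 · 0.00038416 · 0.023039 = 0.0289946

0.02899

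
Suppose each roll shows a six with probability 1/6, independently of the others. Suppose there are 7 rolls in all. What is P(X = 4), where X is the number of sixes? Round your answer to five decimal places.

0.01563

X ~ Binomial(n=7, p=0.166667).
P(X=4) = C(7,4) · p^4 · (1−p)^3
= 35 · 0.0007716 · 0.5787 = 0.0156286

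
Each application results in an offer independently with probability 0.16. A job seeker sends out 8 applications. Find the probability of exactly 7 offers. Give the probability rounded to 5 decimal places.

0.00002

X ~ Binomial(n=8, p=0.16).
P(X=7) = C(8,7) · p^7 · (1−p)^1
= 8 · 2.6844e-06 · 0.84 = 0.0000180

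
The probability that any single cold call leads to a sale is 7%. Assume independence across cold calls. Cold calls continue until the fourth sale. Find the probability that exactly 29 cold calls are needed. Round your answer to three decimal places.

0.013

Y = trial on which the fourth success occurs; negative binomial, r=4, p=0.07.
P(Y=29) = C(28,3) · p^4 · (1−p)^25
= 3276 · 2.401e-05 · 0.16296 = 0.01282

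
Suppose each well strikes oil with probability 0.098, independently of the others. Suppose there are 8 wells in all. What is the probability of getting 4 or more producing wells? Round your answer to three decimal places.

X ~ Binomial(8, 0.098); P(X ≥ 4) = Σ C(8,k) p^k (1−p)^(8−k) over k:
  k=4: C(8,4)·0.098^4·0.902^4 = 0.00427
  k=5: C(8,5)·0.098^5·0.902^3 = 0.00037
  k=6: C(8,6)·0.098^6·0.902^2 = 0.00002
  k=7: C(8,7)·0.098^7·0.902^1 = 0.00000
  k=8: C(8,8)·0.098^8·0.902^0 = 0.00000
Total = 0.00467

0.005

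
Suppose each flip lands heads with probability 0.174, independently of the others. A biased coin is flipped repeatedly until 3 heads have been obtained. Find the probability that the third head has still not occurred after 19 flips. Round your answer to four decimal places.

0.3332

Needing more than 19 flips ⇔ fewer than 3 successes in the first 19. With X ~ Binomial(19, 0.174), P(Y > 19) = P(X ≤ 2).
  k=0: C(19,0)·0.174^0·0.826^19 = 0.026462
  k=1: C(19,1)·0.174^1·0.826^18 = 0.105912
  k=2: C(19,2)·0.174^2·0.826^17 = 0.200796
P(X ≤ 2) = 0.333170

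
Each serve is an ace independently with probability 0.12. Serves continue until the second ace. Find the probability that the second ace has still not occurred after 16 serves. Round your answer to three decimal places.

0.412

Needing more than 16 serves ⇔ fewer than 2 successes in the first 16. With X ~ Binomial(16, 0.12), P(Y > 16) = P(X ≤ 1).
  k=0: C(16,0)·0.12^0·0.88^16 = 0.12934
  k=1: C(16,1)·0.12^1·0.88^15 = 0.28219
P(X ≤ 1) = 0.41153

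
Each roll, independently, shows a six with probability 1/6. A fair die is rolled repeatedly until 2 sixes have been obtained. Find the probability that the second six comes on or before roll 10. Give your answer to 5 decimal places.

Finishing within 10 rolls ⇔ at least 2 successes in the first 10. With X ~ Binomial(10, 0.166667), P(Y ≤ 10) = 1 − P(X ≤ 1).
  k=0: C(10,0)·0.166667^0·0.833333^10 = 0.1615056
  k=1: C(10,1)·0.166667^1·0.833333^9 = 0.3230112
1 − 0.4845167 = 0.5154833

0.51548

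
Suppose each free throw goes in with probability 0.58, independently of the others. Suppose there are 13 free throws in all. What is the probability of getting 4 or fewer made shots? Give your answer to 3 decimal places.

X ~ Binomial(13, 0.58); P(X ≤ 4) = Σ C(13,k) p^k (1−p)^(13−k) over k:
  k=0: C(13,0)·0.58^0·0.42^13 = 0.00001
  k=1: C(13,1)·0.58^1·0.42^12 = 0.00023
  k=2: C(13,2)·0.58^2·0.42^11 = 0.00188
  k=3: C(13,3)·0.58^3·0.42^10 = 0.00953
  k=4: C(13,4)·0.58^4·0.42^9 = 0.03290
Total = 0.04456

0.045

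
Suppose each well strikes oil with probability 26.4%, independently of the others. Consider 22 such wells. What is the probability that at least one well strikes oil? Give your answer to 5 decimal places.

0.99882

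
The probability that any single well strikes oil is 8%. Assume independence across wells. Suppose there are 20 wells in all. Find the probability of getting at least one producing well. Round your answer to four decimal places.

0.8113

P(at least one) = 1 − P(none) = 1 − (1 − 0.08)^20
= 1 − 0.188693 = 0.811307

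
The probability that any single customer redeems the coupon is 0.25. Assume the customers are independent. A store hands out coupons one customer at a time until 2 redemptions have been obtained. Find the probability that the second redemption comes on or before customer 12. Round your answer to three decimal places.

Finishing within 12 customers ⇔ at least 2 successes in the first 12. With X ~ Binomial(12, 0.25), P(Y ≤ 12) = 1 − P(X ≤ 1).
  k=0: C(12,0)·0.25^0·0.75^12 = 0.03168
  k=1: C(12,1)·0.25^1·0.75^11 = 0.12671
1 − 0.15838 = 0.84162

0.842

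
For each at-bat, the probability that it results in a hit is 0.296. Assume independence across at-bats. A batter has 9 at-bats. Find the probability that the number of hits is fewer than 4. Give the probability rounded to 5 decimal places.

0.73875

X ~ Binomial(9, 0.296); P(X ≤ 3) = Σ C(9,k) p^k (1−p)^(9−k) over k:
  k=0: C(9,0)·0.296^0·0.704^9 = 0.0424770
  k=1: C(9,1)·0.296^1·0.704^8 = 0.1607369
  k=2: C(9,2)·0.296^2·0.704^7 = 0.2703302
  k=3: C(9,3)·0.296^3·0.704^6 = 0.2652103
Total = 0.7387543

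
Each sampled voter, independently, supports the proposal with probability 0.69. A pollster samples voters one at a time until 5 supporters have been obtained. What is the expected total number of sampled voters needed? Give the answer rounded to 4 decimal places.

7.2464

Y = total sampled voters until the fifth success; negative binomial with r=5, p=0.69.
E[Y] = r / p = 5 / 0.69 = 7.246377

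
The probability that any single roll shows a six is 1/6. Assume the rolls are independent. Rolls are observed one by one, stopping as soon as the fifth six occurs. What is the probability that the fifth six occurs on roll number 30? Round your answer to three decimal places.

Y = trial on which the fifth success occurs; negative binomial, r=5, p=0.166667.
P(Y=30) = C(29,4) · p^5 · (1−p)^25
= 23751 · 0.0001286 · 0.010483 = 0.03202

0.032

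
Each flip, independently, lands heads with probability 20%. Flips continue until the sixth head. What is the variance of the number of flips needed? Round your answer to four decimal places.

120.0000

Y = total flips until the sixth success; negative binomial with r=6, p=0.20.
Var(Y) = r(1−p)/p² = 6·0.80 / 0.20² = 120.000000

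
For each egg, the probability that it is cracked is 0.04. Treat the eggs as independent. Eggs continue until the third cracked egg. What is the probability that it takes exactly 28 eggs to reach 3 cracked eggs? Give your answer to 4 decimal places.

0.0081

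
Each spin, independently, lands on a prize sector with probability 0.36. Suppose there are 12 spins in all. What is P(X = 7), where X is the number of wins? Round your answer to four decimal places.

0.0666

X ~ Binomial(n=12, p=0.36).
P(X=7) = C(12,7) · p^7 · (1−p)^5
= 792 · 0.00078364 · 0.10737 = 0.066641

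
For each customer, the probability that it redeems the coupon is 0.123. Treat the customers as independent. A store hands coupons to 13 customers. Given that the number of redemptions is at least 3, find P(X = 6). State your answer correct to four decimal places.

0.0114

X ~ Binomial(13, 0.123). Want P(X=6 | X≥3) = P(X=6) / P(X≥3).
P(X=6) = C(13,6)·0.123^6·0.877^7 = 0.002371
P(X≥3) = 1 − 0.181549 − 0.331012 − 0.278548 = 0.208891
Ratio = 0.002371 / 0.208891 = 0.011351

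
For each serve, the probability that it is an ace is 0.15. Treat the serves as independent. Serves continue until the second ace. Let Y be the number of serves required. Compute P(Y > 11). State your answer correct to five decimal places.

0.49219

Needing more than 11 serves ⇔ fewer than 2 successes in the first 11. With X ~ Binomial(11, 0.15), P(Y > 11) = P(X ≤ 1).
  k=0: C(11,0)·0.15^0·0.85^11 = 0.1673432
  k=1: C(11,1)·0.15^1·0.85^10 = 0.3248428
P(X ≤ 1) = 0.4921860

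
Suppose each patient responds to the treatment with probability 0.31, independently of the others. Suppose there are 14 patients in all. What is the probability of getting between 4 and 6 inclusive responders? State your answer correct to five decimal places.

0.56627

X ~ Binomial(14, 0.31); P(4 ≤ X ≤ 6) = Σ C(14,k) p^k (1−p)^(14−k) over k:
  k=4: C(14,4)·0.31^4·0.69^10 = 0.2261371
  k=5: C(14,5)·0.31^5·0.69^9 = 0.2031956
  k=6: C(14,6)·0.31^6·0.69^8 = 0.1369362
Total = 0.5662689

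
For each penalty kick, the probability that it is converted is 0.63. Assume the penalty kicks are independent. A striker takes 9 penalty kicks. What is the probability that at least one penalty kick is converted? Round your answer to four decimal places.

0.9999

P(at least one) = 1 − P(none) = 1 − (1 − 0.63)^9
= 1 − 0.000130 = 0.999870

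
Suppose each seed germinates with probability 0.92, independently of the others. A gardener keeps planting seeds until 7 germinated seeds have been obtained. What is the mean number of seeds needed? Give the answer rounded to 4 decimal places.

Y = total seeds until the seventh success; negative binomial with r=7, p=0.92.
E[Y] = r / p = 7 / 0.92 = 7.608696

7.6087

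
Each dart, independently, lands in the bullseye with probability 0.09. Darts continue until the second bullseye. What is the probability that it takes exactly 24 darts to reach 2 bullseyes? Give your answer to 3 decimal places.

Y = trial on which the second success occurs; negative binomial, r=2, p=0.09.
P(Y=24) = C(23,1) · p^2 · (1−p)^22
= 23 · 0.0081 · 0.12558 = 0.02340

0.023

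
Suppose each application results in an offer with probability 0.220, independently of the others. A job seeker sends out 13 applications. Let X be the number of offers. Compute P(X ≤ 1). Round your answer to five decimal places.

0.18460

X ~ Binomial(13, 0.22); P(X ≤ 1) = Σ C(13,k) p^k (1−p)^(13−k) over k:
  k=0: C(13,0)·0.22^0·0.78^13 = 0.0395576
  k=1: C(13,1)·0.22^1·0.78^12 = 0.1450445
Total = 0.1846021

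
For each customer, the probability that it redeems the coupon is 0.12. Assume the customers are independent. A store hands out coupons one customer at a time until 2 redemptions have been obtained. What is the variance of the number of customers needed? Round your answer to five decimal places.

Y = total customers until the second success; negative binomial with r=2, p=0.12.
Var(Y) = r(1−p)/p² = 2·0.88 / 0.12² = 122.2222222

122.22222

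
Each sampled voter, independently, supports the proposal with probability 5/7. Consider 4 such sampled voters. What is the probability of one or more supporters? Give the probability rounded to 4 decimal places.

0.9933

P(at least one) = 1 − P(none) = 1 − (1 − 0.714286)^4
= 1 − 0.006664 = 0.993336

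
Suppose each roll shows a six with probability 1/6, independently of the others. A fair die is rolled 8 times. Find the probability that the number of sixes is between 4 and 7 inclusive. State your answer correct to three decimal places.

X ~ Binomial(8, 0.166667); P(4 ≤ X ≤ 7) = Σ C(8,k) p^k (1−p)^(8−k) over k:
  k=4: C(8,4)·0.166667^4·0.833333^4 = 0.02605
  k=5: C(8,5)·0.166667^5·0.833333^3 = 0.00417
  k=6: C(8,6)·0.166667^6·0.833333^2 = 0.00042
  k=7: C(8,7)·0.166667^7·0.833333^1 = 0.00002
Total = 0.03066

0.031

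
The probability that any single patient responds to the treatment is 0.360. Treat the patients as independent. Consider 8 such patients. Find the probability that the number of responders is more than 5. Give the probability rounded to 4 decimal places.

X ~ Binomial(8, 0.36); P(X ≥ 6) = Σ C(8,k) p^k (1−p)^(8−k) over k:
  k=6: C(8,6)·0.36^6·0.64^2 = 0.024965
  k=7: C(8,7)·0.36^7·0.64^1 = 0.004012
  k=8: C(8,8)·0.36^8·0.64^0 = 0.000282
Total = 0.029259

0.0293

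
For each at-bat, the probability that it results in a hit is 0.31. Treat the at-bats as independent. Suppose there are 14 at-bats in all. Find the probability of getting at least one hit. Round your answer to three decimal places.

P(at least one) = 1 − P(none) = 1 − (1 − 0.31)^14
= 1 − 0.00554 = 0.99446

0.994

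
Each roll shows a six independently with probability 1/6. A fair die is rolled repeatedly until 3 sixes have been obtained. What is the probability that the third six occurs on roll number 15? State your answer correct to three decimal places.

0.047

Y = trial on which the third success occurs; negative binomial, r=3, p=0.166667.
P(Y=15) = C(14,2) · p^3 · (1−p)^12
= 91 · 0.0046296 · 0.11216 = 0.04725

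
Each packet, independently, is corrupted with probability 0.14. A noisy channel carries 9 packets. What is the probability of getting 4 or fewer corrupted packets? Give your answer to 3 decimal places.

0.996

X ~ Binomial(9, 0.14); P(X ≤ 4) = Σ C(9,k) p^k (1−p)^(9−k) over k:
  k=0: C(9,0)·0.14^0·0.86^9 = 0.25733
  k=1: C(9,1)·0.14^1·0.86^8 = 0.37701
  k=2: C(9,2)·0.14^2·0.86^7 = 0.24550
  k=3: C(9,3)·0.14^3·0.86^6 = 0.09325
  k=4: C(9,4)·0.14^4·0.86^5 = 0.02277
Total = 0.99586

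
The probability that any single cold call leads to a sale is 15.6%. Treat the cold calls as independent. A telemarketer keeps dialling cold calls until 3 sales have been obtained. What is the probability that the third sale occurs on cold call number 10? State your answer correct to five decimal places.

0.04169

Y = trial on which the third success occurs; negative binomial, r=3, p=0.156.
P(Y=10) = C(9,2) · p^3 · (1−p)^7
= 36 · 0.0037964 · 0.30507 = 0.0416940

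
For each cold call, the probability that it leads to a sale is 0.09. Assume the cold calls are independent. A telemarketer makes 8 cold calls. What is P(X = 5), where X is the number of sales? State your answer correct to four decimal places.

0.0002

X ~ Binomial(n=8, p=0.09).
P(X=5) = C(8,5) · p^5 · (1−p)^3
= 56 · 5.9049e-06 · 0.75357 = 0.000249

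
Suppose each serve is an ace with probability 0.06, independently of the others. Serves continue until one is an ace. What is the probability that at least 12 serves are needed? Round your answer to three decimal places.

Y = number of serves to the first success; geometric, p = 0.06.
P(Y > 11) = P(first 11 all fail) = (1−p)^11 = 0.50630

0.506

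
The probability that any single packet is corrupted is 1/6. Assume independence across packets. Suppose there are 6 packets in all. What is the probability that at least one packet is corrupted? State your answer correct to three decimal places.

0.665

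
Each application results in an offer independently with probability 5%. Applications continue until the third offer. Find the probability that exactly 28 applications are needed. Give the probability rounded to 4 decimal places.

0.0122

Y = trial on which the third success occurs; negative binomial, r=3, p=0.05.
P(Y=28) = C(27,2) · p^3 · (1−p)^25
= 351 · 0.000125 · 0.27739 = 0.012170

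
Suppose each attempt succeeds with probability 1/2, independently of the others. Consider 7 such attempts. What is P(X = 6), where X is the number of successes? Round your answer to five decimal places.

0.05469

X ~ Binomial(n=7, p=0.50).
P(X=6) = C(7,6) · p^6 · (1−p)^1
= 7 · 0.015625 · 0.5 = 0.0546875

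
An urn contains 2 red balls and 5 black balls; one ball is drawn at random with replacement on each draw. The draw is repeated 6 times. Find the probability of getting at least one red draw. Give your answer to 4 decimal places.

P(at least one) = 1 − P(none) = 1 − (1 − 0.285714)^6
= 1 − 0.132810 = 0.867190

0.8672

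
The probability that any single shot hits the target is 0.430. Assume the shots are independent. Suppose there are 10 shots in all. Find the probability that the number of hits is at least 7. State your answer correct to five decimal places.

X ~ Binomial(10, 0.43); P(X ≥ 7) = Σ C(10,k) p^k (1−p)^(10−k) over k:
  k=7: C(10,7)·0.43^7·0.57^3 = 0.0604067
  k=8: C(10,8)·0.43^8·0.57^2 = 0.0170887
  k=9: C(10,9)·0.43^9·0.57^1 = 0.0028648
  k=10: C(10,10)·0.43^10·0.57^0 = 0.0002161
Total = 0.0805763

0.08058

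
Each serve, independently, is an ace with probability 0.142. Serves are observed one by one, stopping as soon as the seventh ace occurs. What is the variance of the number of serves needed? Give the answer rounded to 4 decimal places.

297.8576

Y = total serves until the seventh success; negative binomial with r=7, p=0.142.
Var(Y) = r(1−p)/p² = 7·0.858 / 0.142² = 297.857568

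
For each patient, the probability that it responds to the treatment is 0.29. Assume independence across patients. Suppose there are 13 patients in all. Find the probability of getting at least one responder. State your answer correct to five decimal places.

P(at least one) = 1 − P(none) = 1 − (1 − 0.29)^13
= 1 − 0.0116509 = 0.9883491

0.98835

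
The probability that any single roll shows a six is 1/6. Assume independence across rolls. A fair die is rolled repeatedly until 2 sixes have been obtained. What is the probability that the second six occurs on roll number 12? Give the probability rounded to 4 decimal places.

0.0493

Y = trial on which the second success occurs; negative binomial, r=2, p=0.166667.
P(Y=12) = C(11,1) · p^2 · (1−p)^10
= 11 · 0.027778 · 0.16151 = 0.049349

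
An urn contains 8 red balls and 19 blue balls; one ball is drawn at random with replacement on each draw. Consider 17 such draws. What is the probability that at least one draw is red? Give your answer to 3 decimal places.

0.997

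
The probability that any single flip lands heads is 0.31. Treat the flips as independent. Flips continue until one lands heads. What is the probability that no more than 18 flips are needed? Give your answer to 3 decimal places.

Y = number of flips to the first success; geometric, p = 0.31.
P(Y ≤ 18) = 1 − (1−p)^18 = 1 − 0.00126 = 0.99874

0.999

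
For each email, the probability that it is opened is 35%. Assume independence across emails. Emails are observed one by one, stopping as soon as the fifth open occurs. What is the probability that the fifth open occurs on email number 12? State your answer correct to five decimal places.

0.08497

Y = trial on which the fifth success occurs; negative binomial, r=5, p=0.35.
P(Y=12) = C(11,4) · p^5 · (1−p)^7
= 330 · 0.0052522 · 0.049022 = 0.0849665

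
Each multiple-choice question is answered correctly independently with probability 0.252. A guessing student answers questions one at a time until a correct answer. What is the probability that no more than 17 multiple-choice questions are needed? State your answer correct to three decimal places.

Y = number of multiple-choice questions to the first success; geometric, p = 0.252.
P(Y ≤ 17) = 1 − (1−p)^17 = 1 − 0.00718 = 0.99282

0.993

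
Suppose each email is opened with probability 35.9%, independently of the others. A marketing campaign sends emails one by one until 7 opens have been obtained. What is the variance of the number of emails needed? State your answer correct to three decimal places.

Y = total emails until the seventh success; negative binomial with r=7, p=0.359.
Var(Y) = r(1−p)/p² = 7·0.641 / 0.359² = 34.81506

34.815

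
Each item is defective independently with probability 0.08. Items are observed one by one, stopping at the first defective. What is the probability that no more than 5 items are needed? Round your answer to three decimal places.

0.341

Y = number of items to the first success; geometric, p = 0.08.
P(Y ≤ 5) = 1 − (1−p)^5 = 1 − 0.65908 = 0.34092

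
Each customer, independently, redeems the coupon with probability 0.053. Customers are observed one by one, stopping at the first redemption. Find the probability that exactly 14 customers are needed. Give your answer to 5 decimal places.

Geometric (trials to first success), p = 0.053.
P(Y = 14) = (1−p)^13 · p = 0.49266 · 0.053 = 0.0261111

0.02611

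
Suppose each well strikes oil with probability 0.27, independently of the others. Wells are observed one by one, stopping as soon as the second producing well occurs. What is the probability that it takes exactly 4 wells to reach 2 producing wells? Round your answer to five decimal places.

0.11655

Y = trial on which the second success occurs; negative binomial, r=2, p=0.27.
P(Y=4) = C(3,1) · p^2 · (1−p)^2
= 3 · 0.0729 · 0.5329 = 0.1165452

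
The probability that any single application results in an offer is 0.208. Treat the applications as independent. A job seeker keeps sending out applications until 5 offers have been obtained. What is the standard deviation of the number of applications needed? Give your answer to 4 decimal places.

9.5672

Y = total applications until the fifth success; negative binomial with r=5, p=0.208.
SD(Y) = √[r(1−p)/p²] = √(91.531065) = 9.567187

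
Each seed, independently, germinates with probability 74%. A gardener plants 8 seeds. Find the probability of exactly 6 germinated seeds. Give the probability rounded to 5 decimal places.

0.31081

X ~ Binomial(n=8, p=0.74).
P(X=6) = C(8,6) · p^6 · (1−p)^2
= 28 · 0.16421 · 0.0676 = 0.3108100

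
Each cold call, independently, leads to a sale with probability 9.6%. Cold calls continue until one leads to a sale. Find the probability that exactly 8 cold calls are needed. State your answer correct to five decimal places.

Geometric (trials to first success), p = 0.096.
P(Y = 8) = (1−p)^7 · p = 0.49338 · 0.096 = 0.0473642

0.04736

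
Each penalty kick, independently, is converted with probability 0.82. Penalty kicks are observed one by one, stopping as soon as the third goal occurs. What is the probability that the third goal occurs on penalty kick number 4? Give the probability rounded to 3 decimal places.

Y = trial on which the third success occurs; negative binomial, r=3, p=0.82.
P(Y=4) = C(3,2) · p^3 · (1−p)^1
= 3 · 0.55137 · 0.18 = 0.29774

0.298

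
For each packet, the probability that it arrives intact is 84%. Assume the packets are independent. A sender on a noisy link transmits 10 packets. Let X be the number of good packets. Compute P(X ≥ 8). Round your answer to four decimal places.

X ~ Binomial(10, 0.84); P(X ≥ 8) = Σ C(10,k) p^k (1−p)^(10−k) over k:
  k=8: C(10,8)·0.84^8·0.16^2 = 0.285553
  k=9: C(10,9)·0.84^9·0.16^1 = 0.333145
  k=10: C(10,10)·0.84^10·0.16^0 = 0.174901
Total = 0.793599

0.7936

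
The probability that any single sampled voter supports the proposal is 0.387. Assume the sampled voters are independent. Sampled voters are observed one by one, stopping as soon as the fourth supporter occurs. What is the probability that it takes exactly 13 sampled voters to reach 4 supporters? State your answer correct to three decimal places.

Y = trial on which the fourth success occurs; negative binomial, r=4, p=0.387.
P(Y=13) = C(12,3) · p^4 · (1−p)^9
= 220 · 0.022431 · 0.012222 = 0.06031

0.060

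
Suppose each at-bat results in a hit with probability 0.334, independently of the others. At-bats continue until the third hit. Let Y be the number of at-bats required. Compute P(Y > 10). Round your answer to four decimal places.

0.2976

Needing more than 10 at-bats ⇔ fewer than 3 successes in the first 10. With X ~ Binomial(10, 0.334), P(Y > 10) = P(X ≤ 2).
  k=0: C(10,0)·0.334^0·0.666^10 = 0.017169
  k=1: C(10,1)·0.334^1·0.666^9 = 0.086102
  k=2: C(10,2)·0.334^2·0.666^8 = 0.194312
P(X ≤ 2) = 0.297583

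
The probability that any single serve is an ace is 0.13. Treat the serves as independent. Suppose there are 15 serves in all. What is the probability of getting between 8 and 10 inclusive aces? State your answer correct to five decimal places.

X ~ Binomial(15, 0.13); P(8 ≤ X ≤ 10) = Σ C(15,k) p^k (1−p)^(15−k) over k:
  k=8: C(15,8)·0.13^8·0.87^7 = 0.0001980
  k=9: C(15,9)·0.13^9·0.87^6 = 0.0000230
  k=10: C(15,10)·0.13^10·0.87^5 = 0.0000021
Total = 0.0002231

0.00022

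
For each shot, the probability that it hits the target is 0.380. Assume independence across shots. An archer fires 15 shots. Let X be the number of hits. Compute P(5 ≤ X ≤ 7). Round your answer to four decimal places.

X ~ Binomial(15, 0.38); P(5 ≤ X ≤ 7) = Σ C(15,k) p^k (1−p)^(15−k) over k:
  k=5: C(15,5)·0.38^5·0.62^10 = 0.199706
  k=6: C(15,6)·0.38^6·0.62^9 = 0.204000
  k=7: C(15,7)·0.38^7·0.62^8 = 0.160756
Total = 0.564462

0.5645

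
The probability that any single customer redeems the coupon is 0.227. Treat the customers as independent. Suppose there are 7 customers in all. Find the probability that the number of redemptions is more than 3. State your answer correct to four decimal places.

0.0513

X ~ Binomial(7, 0.227); P(X ≥ 4) = Σ C(7,k) p^k (1−p)^(7−k) over k:
  k=4: C(7,4)·0.227^4·0.773^3 = 0.042925
  k=5: C(7,5)·0.227^5·0.773^2 = 0.007563
  k=6: C(7,6)·0.227^6·0.773^1 = 0.000740
  k=7: C(7,7)·0.227^7·0.773^0 = 0.000031
Total = 0.051260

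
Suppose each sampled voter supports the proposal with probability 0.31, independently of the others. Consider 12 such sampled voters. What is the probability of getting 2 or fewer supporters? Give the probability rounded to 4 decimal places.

X ~ Binomial(12, 0.31); P(X ≤ 2) = Σ C(12,k) p^k (1−p)^(12−k) over k:
  k=0: C(12,0)·0.31^0·0.69^12 = 0.011646
  k=1: C(12,1)·0.31^1·0.69^11 = 0.062789
  k=2: C(12,2)·0.31^2·0.69^10 = 0.155152
Total = 0.229588

0.2296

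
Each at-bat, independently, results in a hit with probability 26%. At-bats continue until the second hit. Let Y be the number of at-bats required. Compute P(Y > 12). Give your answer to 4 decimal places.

Needing more than 12 at-bats ⇔ fewer than 2 successes in the first 12. With X ~ Binomial(12, 0.26), P(Y > 12) = P(X ≤ 1).
  k=0: C(12,0)·0.26^0·0.74^12 = 0.026964
  k=1: C(12,1)·0.26^1·0.74^11 = 0.113685
P(X ≤ 1) = 0.140649

0.1406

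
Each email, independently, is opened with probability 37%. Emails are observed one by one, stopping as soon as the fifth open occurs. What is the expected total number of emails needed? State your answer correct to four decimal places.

13.5135

Y = total emails until the fifth success; negative binomial with r=5, p=0.37.
E[Y] = r / p = 5 / 0.37 = 13.513514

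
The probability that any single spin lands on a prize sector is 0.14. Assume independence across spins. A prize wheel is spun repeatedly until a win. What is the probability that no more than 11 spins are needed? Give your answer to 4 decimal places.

Y = number of spins to the first success; geometric, p = 0.14.
P(Y ≤ 11) = 1 − (1−p)^11 = 1 − 0.190319 = 0.809681

0.8097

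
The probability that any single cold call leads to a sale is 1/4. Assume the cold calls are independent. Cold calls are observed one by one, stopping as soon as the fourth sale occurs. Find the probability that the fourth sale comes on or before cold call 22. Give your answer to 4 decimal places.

Finishing within 22 cold calls ⇔ at least 4 successes in the first 22. With X ~ Binomial(22, 0.25), P(Y ≤ 22) = 1 − P(X ≤ 3).
  k=0: C(22,0)·0.25^0·0.75^22 = 0.001784
  k=1: C(22,1)·0.25^1·0.75^21 = 0.013081
  k=2: C(22,2)·0.25^2·0.75^20 = 0.045784
  k=3: C(22,3)·0.25^3·0.75^19 = 0.101743
1 − 0.162392 = 0.837608

0.8376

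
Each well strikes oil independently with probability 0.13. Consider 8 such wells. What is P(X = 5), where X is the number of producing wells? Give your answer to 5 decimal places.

X ~ Binomial(n=8, p=0.13).
P(X=5) = C(8,5) · p^5 · (1−p)^3
= 56 · 3.7129e-05 · 0.6585 = 0.0013692

0.00137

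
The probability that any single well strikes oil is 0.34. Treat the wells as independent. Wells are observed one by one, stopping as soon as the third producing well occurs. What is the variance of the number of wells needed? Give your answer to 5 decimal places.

Y = total wells until the third success; negative binomial with r=3, p=0.34.
Var(Y) = r(1−p)/p² = 3·0.66 / 0.34² = 17.1280277

17.12803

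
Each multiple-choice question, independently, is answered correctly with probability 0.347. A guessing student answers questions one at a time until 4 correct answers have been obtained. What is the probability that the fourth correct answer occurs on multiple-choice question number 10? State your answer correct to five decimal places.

0.09442

Y = trial on which the fourth success occurs; negative binomial, r=4, p=0.347.
P(Y=10) = C(9,3) · p^4 · (1−p)^6
= 84 · 0.014498 · 0.077532 = 0.0944227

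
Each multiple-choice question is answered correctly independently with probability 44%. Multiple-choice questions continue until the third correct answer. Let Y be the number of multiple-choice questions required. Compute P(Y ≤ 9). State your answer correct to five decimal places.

0.83591

Finishing within 9 multiple-choice questions ⇔ at least 3 successes in the first 9. With X ~ Binomial(9, 0.44), P(Y ≤ 9) = 1 − P(X ≤ 2).
  k=0: C(9,0)·0.44^0·0.56^9 = 0.0054162
  k=1: C(9,1)·0.44^1·0.56^8 = 0.0383001
  k=2: C(9,2)·0.44^2·0.56^7 = 0.1203716
1 − 0.1640878 = 0.8359122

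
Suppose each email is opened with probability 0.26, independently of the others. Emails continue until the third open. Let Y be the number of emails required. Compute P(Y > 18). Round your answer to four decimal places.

0.1161

Needing more than 18 emails ⇔ fewer than 3 successes in the first 18. With X ~ Binomial(18, 0.26), P(Y > 18) = P(X ≤ 2).
  k=0: C(18,0)·0.26^0·0.74^18 = 0.004428
  k=1: C(18,1)·0.26^1·0.74^17 = 0.028002
  k=2: C(18,2)·0.26^2·0.74^16 = 0.083627
P(X ≤ 2) = 0.116056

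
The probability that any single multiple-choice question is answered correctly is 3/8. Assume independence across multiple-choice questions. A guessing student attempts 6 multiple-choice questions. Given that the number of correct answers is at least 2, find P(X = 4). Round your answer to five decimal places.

0.15964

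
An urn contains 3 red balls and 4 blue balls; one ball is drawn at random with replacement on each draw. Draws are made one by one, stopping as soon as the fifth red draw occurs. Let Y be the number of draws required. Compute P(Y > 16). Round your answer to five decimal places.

0.11536

Needing more than 16 draws ⇔ fewer than 5 successes in the first 16. With X ~ Binomial(16, 0.428571), P(Y > 16) = P(X ≤ 4).
  k=0: C(16,0)·0.428571^0·0.571429^16 = 0.0001292
  k=1: C(16,1)·0.428571^1·0.571429^15 = 0.0015509
  k=2: C(16,2)·0.428571^2·0.571429^14 = 0.0087236
  k=3: C(16,3)·0.428571^3·0.571429^13 = 0.0305325
  k=4: C(16,4)·0.428571^4·0.571429^12 = 0.0744231
P(X ≤ 4) = 0.1153593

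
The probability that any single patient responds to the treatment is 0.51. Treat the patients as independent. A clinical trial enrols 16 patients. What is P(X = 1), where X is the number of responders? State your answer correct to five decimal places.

0.00018

X ~ Binomial(n=16, p=0.51).
P(X=1) = C(16,1) · p^1 · (1−p)^15
= 16 · 0.51 · 2.2539e-05 = 0.0001839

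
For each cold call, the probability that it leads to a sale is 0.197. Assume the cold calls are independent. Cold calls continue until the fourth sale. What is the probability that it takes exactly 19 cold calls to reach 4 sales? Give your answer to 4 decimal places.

Y = trial on which the fourth success occurs; negative binomial, r=4, p=0.197.
P(Y=19) = C(18,3) · p^4 · (1−p)^15
= 816 · 0.0015061 · 0.037216 = 0.045739

0.0457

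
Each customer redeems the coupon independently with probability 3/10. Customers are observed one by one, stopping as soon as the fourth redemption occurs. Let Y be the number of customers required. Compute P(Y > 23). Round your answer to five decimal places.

Needing more than 23 customers ⇔ fewer than 4 successes in the first 23. With X ~ Binomial(23, 0.30), P(Y > 23) = P(X ≤ 3).
  k=0: C(23,0)·0.30^0·0.70^23 = 0.0002737
  k=1: C(23,1)·0.30^1·0.70^22 = 0.0026978
  k=2: C(23,2)·0.30^2·0.70^21 = 0.0127181
  k=3: C(23,3)·0.30^3·0.70^20 = 0.0381543
P(X ≤ 3) = 0.0538438

0.05384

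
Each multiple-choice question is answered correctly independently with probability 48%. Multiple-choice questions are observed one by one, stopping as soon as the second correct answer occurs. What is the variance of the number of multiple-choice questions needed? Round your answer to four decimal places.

4.5139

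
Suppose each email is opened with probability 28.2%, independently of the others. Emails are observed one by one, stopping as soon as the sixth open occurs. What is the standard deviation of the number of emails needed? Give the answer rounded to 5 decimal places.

7.36019

Y = total emails until the sixth success; negative binomial with r=6, p=0.282.
SD(Y) = √[r(1−p)/p²] = √(54.1723253) = 7.3601851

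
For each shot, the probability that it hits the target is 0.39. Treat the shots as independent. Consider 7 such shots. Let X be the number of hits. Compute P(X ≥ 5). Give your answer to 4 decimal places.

X ~ Binomial(7, 0.39); P(X ≥ 5) = Σ C(7,k) p^k (1−p)^(7−k) over k:
  k=5: C(7,5)·0.39^5·0.61^2 = 0.070502
  k=6: C(7,6)·0.39^6·0.61^1 = 0.015025
  k=7: C(7,7)·0.39^7·0.61^0 = 0.001372
Total = 0.086899

0.0869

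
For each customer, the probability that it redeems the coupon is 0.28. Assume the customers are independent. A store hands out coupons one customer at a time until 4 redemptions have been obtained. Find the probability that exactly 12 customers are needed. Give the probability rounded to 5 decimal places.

Y = trial on which the fourth success occurs; negative binomial, r=4, p=0.28.
P(Y=12) = C(11,3) · p^4 · (1−p)^8
= 165 · 0.0061466 · 0.07222 = 0.0732447

0.07324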